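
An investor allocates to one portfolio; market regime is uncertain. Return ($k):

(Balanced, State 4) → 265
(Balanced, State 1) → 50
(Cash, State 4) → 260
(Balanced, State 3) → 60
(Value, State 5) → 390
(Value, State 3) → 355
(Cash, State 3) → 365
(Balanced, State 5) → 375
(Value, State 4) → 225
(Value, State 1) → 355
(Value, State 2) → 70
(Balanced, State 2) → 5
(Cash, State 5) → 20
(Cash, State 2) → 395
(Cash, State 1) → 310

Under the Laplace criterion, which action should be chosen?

Row averages: Balanced=151, Cash=270, Value=279
Highest average = 279 → Value.

Value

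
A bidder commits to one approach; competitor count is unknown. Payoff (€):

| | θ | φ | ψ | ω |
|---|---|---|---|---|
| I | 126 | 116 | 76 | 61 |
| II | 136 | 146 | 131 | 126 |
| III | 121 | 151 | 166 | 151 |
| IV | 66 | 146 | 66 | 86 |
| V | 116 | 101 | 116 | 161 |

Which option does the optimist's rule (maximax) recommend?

Row maxima: I=126, II=146, III=166, IV=146, V=161
Best best-case = 166 → III.

III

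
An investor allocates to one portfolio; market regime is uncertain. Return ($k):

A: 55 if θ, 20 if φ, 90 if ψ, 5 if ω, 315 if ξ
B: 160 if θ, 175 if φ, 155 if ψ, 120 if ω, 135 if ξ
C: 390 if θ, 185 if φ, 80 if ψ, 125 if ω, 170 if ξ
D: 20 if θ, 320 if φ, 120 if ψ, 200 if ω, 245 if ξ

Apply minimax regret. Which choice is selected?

C

Column bests: θ=390, φ=320, ψ=155, ω=200, ξ=315.
A regrets: 335, 300, 65, 195, 0 → max 335
B regrets: 230, 145, 0, 80, 180 → max 230
C regrets: 0, 135, 75, 75, 145 → max 145
D regrets: 370, 0, 35, 0, 70 → max 370
Smallest max regret = 145 → C.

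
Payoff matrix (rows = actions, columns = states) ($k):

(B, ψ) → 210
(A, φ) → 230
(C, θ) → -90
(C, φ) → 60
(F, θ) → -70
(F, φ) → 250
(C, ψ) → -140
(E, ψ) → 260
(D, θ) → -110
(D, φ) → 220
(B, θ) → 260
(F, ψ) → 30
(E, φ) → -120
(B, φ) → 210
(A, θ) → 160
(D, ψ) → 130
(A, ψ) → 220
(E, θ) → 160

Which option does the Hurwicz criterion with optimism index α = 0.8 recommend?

A: 0.8·230 + 0.2·160 = 216
B: 0.8·260 + 0.2·210 = 250
C: 0.8·60 + 0.2·(-140) = 20
D: 0.8·220 + 0.2·(-110) = 154
E: 0.8·260 + 0.2·(-120) = 184
F: 0.8·250 + 0.2·(-70) = 186
Highest Hurwicz score = 250 → B.

B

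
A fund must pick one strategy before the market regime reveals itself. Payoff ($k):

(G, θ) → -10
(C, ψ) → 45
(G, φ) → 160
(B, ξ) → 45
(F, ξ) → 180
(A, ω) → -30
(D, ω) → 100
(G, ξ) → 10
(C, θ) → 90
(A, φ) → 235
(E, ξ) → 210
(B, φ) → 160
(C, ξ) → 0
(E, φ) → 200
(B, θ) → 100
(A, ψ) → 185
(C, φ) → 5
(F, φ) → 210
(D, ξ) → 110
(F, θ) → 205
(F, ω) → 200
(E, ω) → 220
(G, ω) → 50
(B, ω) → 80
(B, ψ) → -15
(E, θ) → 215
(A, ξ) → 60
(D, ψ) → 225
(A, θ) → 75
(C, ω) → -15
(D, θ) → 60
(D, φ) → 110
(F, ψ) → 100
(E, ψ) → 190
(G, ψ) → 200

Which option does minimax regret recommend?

Column bests: θ=215, φ=235, ψ=225, ω=220, ξ=210.
A regrets: 140, 0, 40, 250, 150 → max 250
B regrets: 115, 75, 240, 140, 165 → max 240
C regrets: 125, 230, 180, 235, 210 → max 235
D regrets: 155, 125, 0, 120, 100 → max 155
E regrets: 0, 35, 35, 0, 0 → max 35
F regrets: 10, 25, 125, 20, 30 → max 125
G regrets: 225, 75, 25, 170, 200 → max 225
Smallest max regret = 35 → E.

E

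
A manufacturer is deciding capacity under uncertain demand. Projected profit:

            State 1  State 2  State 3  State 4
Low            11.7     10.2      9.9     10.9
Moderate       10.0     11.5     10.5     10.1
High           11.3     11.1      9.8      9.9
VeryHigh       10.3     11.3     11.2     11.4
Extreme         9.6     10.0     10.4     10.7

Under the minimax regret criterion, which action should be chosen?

Column bests: State 1=11.7, State 2=11.5, State 3=11.2, State 4=11.4.
Low regrets: 0.0, 1.3, 1.3, 0.5 → max 1.3
Moderate regrets: 1.7, 0.0, 0.7, 1.3 → max 1.7
High regrets: 0.4, 0.4, 1.4, 1.5 → max 1.5
VeryHigh regrets: 1.4, 0.2, 0.0, 0.0 → max 1.4
Extreme regrets: 2.1, 1.5, 0.8, 0.7 → max 2.1
Smallest max regret = 1.3 → Low.

Low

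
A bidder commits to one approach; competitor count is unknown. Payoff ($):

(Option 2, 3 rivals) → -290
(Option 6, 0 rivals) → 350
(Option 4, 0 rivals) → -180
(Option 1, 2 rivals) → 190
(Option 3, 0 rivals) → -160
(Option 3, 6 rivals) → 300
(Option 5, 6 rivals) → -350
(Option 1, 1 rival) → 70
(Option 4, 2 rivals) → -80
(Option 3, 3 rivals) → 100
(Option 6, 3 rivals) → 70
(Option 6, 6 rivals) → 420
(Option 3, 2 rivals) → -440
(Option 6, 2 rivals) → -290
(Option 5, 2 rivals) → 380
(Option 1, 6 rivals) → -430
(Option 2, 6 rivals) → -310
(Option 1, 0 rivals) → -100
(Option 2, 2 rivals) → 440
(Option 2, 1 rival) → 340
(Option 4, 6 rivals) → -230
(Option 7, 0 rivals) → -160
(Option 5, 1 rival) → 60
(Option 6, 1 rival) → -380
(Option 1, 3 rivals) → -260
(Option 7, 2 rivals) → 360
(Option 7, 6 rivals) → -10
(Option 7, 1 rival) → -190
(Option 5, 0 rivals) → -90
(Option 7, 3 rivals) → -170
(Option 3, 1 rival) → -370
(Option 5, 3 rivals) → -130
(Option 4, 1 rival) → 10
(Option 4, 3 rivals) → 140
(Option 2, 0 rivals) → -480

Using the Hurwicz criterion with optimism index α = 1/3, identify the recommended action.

Option 7

Option 1: 1/3·190 + 2/3·(-430) = -670/3
Option 2: 1/3·440 + 2/3·(-480) = -520/3
Option 3: 1/3·300 + 2/3·(-440) = -580/3
Option 4: 1/3·140 + 2/3·(-230) = -320/3
Option 5: 1/3·380 + 2/3·(-350) = -320/3
Option 6: 1/3·420 + 2/3·(-380) = -340/3
Option 7: 1/3·360 + 2/3·(-190) = -20/3
Highest Hurwicz score = -20/3 → Option 7.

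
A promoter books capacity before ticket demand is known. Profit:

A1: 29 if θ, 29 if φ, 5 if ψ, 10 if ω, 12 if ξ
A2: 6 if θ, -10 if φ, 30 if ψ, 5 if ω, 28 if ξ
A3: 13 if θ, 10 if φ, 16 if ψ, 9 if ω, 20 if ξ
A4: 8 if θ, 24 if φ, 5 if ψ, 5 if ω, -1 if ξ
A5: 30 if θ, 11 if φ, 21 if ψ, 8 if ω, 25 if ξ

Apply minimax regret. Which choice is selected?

A5

Column bests: θ=30, φ=29, ψ=30, ω=10, ξ=28.
A1 regrets: 1, 0, 25, 0, 16 → max 25
A2 regrets: 24, 39, 0, 5, 0 → max 39
A3 regrets: 17, 19, 14, 1, 8 → max 19
A4 regrets: 22, 5, 25, 5, 29 → max 29
A5 regrets: 0, 18, 9, 2, 3 → max 18
Smallest max regret = 18 → A5.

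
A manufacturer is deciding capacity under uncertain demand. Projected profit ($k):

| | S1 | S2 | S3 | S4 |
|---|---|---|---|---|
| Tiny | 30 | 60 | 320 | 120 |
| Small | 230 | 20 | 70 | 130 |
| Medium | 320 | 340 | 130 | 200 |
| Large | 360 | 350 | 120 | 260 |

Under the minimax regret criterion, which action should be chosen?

Medium

Column bests: S1=360, S2=350, S3=320, S4=260.
Tiny regrets: 330, 290, 0, 140 → max 330
Small regrets: 130, 330, 250, 130 → max 330
Medium regrets: 40, 10, 190, 60 → max 190
Large regrets: 0, 0, 200, 0 → max 200
Smallest max regret = 190 → Medium.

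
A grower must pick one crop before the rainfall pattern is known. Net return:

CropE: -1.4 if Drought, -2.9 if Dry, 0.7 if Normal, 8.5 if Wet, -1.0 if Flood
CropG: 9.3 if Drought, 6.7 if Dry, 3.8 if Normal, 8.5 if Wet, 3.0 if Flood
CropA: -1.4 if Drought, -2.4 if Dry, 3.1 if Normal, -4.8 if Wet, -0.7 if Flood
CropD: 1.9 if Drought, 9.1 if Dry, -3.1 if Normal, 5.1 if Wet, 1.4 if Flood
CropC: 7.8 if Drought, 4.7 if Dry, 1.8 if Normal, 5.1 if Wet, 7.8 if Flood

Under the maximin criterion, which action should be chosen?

CropG

Row minima: CropE=-2.9, CropG=3.0, CropA=-4.8, CropD=-3.1, CropC=1.8
Best worst-case = 3.0 → CropG.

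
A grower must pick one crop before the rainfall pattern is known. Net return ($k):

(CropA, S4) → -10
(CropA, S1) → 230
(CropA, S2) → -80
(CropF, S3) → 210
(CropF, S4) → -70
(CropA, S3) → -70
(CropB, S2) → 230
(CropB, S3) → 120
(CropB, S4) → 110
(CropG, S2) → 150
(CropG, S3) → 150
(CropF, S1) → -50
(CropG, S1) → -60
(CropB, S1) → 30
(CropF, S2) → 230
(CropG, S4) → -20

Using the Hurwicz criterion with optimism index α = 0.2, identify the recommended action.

CropB

CropA: 0.2·230 + 0.8·(-80) = -18
CropG: 0.2·150 + 0.8·(-60) = -18
CropB: 0.2·230 + 0.8·30 = 70
CropF: 0.2·230 + 0.8·(-70) = -10
Highest Hurwicz score = 70 → CropB.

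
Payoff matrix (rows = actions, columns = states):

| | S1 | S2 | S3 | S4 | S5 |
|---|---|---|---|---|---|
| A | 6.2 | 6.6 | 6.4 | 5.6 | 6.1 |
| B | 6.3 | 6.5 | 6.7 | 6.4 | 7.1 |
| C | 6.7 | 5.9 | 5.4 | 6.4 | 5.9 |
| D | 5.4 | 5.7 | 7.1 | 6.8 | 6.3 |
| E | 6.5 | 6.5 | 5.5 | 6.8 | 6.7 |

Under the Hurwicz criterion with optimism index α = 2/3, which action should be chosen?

B

A: 2/3·6.6 + 1/3·5.6 = 94/15
B: 2/3·7.1 + 1/3·6.3 = 41/6
C: 2/3·6.7 + 1/3·5.4 = 94/15
D: 2/3·7.1 + 1/3·5.4 = 98/15
E: 2/3·6.8 + 1/3·5.5 = 191/30
Highest Hurwicz score = 41/6 → B.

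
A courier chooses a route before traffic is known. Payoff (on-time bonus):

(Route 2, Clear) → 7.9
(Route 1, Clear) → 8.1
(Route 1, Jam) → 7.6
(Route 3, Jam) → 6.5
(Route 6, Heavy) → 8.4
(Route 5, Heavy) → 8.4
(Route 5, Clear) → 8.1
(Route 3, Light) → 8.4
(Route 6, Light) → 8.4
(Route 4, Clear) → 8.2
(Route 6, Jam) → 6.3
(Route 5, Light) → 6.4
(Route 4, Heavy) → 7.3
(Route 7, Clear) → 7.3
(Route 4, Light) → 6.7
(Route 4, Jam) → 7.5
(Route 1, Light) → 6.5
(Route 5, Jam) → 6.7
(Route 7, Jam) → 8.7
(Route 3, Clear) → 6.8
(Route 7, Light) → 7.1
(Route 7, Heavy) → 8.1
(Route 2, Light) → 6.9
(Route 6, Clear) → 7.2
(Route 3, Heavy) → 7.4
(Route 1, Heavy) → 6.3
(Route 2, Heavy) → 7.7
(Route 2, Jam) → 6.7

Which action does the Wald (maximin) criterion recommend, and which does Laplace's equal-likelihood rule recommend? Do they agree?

Row minima: Route 1=6.3, Route 2=6.7, Route 3=6.5, Route 4=6.7, Route 5=6.4, Route 6=6.3, Route 7=7.1
Best worst-case = 7.1 → Route 7.
Row averages: Route 1=7.125, Route 2=7.3, Route 3=7.275, Route 4=7.425, Route 5=7.4, Route 6=7.575, Route 7=7.8
Highest average = 7.8 → Route 7.

maximin → Route 7; laplace → Route 7 (agree)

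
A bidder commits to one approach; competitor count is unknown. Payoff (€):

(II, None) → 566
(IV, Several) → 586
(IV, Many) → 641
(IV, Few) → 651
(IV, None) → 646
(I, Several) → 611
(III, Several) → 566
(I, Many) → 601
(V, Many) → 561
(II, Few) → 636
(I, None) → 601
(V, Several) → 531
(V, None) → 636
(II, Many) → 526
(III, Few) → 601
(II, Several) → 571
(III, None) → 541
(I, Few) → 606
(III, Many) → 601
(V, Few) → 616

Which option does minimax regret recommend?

Column bests: None=646, Few=651, Several=611, Many=641.
I regrets: 45, 45, 0, 40 → max 45
II regrets: 80, 15, 40, 115 → max 115
III regrets: 105, 50, 45, 40 → max 105
IV regrets: 0, 0, 25, 0 → max 25
V regrets: 10, 35, 80, 80 → max 80
Smallest max regret = 25 → IV.

IV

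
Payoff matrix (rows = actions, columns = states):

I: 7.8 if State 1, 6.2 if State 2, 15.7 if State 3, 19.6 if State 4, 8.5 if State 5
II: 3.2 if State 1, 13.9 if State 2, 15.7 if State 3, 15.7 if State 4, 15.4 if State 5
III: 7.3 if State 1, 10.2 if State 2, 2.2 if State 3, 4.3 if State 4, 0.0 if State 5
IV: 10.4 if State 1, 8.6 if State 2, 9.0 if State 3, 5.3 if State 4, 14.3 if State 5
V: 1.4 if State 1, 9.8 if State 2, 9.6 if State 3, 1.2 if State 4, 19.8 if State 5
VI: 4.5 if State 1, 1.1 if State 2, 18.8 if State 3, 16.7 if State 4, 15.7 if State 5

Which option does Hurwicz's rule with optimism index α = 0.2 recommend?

I: 0.2·19.6 + 0.8·6.2 = 8.88
II: 0.2·15.7 + 0.8·3.2 = 5.7
III: 0.2·10.2 + 0.8·0.0 = 2.04
IV: 0.2·14.3 + 0.8·5.3 = 7.1
V: 0.2·19.8 + 0.8·1.2 = 4.92
VI: 0.2·18.8 + 0.8·1.1 = 4.64
Highest Hurwicz score = 8.88 → I.

I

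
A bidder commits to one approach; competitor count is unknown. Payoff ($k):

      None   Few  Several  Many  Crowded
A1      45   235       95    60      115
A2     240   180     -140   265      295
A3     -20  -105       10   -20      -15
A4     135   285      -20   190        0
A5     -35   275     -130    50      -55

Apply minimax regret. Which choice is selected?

A1

Column bests: None=240, Few=285, Several=95, Many=265, Crowded=295.
A1 regrets: 195, 50, 0, 205, 180 → max 205
A2 regrets: 0, 105, 235, 0, 0 → max 235
A3 regrets: 260, 390, 85, 285, 310 → max 390
A4 regrets: 105, 0, 115, 75, 295 → max 295
A5 regrets: 275, 10, 225, 215, 350 → max 350
Smallest max regret = 205 → A1.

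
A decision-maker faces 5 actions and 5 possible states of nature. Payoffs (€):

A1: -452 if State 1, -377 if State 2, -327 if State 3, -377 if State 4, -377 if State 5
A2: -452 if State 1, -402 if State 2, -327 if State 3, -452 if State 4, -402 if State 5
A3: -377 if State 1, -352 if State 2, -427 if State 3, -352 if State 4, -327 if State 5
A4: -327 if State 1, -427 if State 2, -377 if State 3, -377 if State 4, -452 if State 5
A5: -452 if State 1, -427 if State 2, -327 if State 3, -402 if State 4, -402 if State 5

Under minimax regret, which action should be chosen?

A3

Column bests: State 1=-327, State 2=-352, State 3=-327, State 4=-352, State 5=-327.
A1 regrets: 125, 25, 0, 25, 50 → max 125
A2 regrets: 125, 50, 0, 100, 75 → max 125
A3 regrets: 50, 0, 100, 0, 0 → max 100
A4 regrets: 0, 75, 50, 25, 125 → max 125
A5 regrets: 125, 75, 0, 50, 75 → max 125
Smallest max regret = 100 → A3.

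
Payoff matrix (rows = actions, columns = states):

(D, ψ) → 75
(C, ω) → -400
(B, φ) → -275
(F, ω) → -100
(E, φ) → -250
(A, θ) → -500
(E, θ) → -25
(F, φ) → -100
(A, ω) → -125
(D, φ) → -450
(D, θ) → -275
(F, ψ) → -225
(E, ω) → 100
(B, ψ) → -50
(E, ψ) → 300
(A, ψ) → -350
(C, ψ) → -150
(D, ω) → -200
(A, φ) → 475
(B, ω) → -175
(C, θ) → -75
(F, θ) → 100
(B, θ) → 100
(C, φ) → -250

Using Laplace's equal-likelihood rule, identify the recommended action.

E

Row averages: A=-125, B=-100, C=-218.75, D=-212.5, E=31.25, F=-81.25
Highest average = 31.25 → E.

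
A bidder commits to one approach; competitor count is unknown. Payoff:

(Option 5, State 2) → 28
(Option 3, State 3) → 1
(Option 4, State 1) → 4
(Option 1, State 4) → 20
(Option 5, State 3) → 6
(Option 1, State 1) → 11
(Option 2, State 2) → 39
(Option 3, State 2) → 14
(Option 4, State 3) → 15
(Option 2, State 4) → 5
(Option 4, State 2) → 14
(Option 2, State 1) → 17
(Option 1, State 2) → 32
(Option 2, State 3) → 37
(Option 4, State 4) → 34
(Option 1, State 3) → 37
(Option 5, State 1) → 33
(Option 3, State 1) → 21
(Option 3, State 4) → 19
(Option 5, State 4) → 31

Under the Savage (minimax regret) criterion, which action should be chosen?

Column bests: State 1=33, State 2=39, State 3=37, State 4=34.
Option 1 regrets: 22, 7, 0, 14 → max 22
Option 2 regrets: 16, 0, 0, 29 → max 29
Option 3 regrets: 12, 25, 36, 15 → max 36
Option 4 regrets: 29, 25, 22, 0 → max 29
Option 5 regrets: 0, 11, 31, 3 → max 31
Smallest max regret = 22 → Option 1.

Option 1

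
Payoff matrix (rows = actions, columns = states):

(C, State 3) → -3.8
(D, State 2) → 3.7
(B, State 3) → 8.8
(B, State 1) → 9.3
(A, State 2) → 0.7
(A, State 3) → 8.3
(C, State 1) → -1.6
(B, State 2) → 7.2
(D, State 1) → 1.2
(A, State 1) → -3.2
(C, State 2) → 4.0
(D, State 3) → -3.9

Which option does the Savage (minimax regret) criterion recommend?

Column bests: State 1=9.3, State 2=7.2, State 3=8.8.
A regrets: 12.5, 6.5, 0.5 → max 12.5
B regrets: 0.0, 0.0, 0.0 → max 0.0
C regrets: 10.9, 3.2, 12.6 → max 12.6
D regrets: 8.1, 3.5, 12.7 → max 12.7
Smallest max regret = 0.0 → B.

B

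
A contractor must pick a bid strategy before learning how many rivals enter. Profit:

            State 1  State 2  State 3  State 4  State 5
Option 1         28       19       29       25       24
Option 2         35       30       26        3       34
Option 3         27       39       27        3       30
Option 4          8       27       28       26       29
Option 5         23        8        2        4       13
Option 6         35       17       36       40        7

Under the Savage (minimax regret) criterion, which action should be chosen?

Option 1

Column bests: State 1=35, State 2=39, State 3=36, State 4=40, State 5=34.
Option 1 regrets: 7, 20, 7, 15, 10 → max 20
Option 2 regrets: 0, 9, 10, 37, 0 → max 37
Option 3 regrets: 8, 0, 9, 37, 4 → max 37
Option 4 regrets: 27, 12, 8, 14, 5 → max 27
Option 5 regrets: 12, 31, 34, 36, 21 → max 36
Option 6 regrets: 0, 22, 0, 0, 27 → max 27
Smallest max regret = 20 → Option 1.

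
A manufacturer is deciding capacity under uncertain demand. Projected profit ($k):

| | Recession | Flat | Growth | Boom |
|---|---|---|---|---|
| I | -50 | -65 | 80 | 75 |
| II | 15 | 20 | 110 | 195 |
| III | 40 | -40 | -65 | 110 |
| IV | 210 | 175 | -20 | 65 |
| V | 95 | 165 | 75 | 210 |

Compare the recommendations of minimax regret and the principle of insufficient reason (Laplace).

Column bests: Recession=210, Flat=175, Growth=110, Boom=210.
I regrets: 260, 240, 30, 135 → max 260
II regrets: 195, 155, 0, 15 → max 195
III regrets: 170, 215, 175, 100 → max 215
IV regrets: 0, 0, 130, 145 → max 145
V regrets: 115, 10, 35, 0 → max 115
Smallest max regret = 115 → V.
Row averages: I=10, II=85, III=11.25, IV=107.5, V=136.25
Highest average = 136.25 → V.

minimax regret → V; laplace → V (agree)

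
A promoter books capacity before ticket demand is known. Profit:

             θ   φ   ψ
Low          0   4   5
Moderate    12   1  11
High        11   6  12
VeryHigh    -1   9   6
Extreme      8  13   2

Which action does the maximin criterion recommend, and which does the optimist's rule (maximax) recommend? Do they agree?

maximin → High; maximax → Extreme (disagree)

Row minima: Low=0, Moderate=1, High=6, VeryHigh=-1, Extreme=2
Best worst-case = 6 → High.
Row maxima: Low=5, Moderate=12, High=12, VeryHigh=9, Extreme=13
Best best-case = 13 → Extreme.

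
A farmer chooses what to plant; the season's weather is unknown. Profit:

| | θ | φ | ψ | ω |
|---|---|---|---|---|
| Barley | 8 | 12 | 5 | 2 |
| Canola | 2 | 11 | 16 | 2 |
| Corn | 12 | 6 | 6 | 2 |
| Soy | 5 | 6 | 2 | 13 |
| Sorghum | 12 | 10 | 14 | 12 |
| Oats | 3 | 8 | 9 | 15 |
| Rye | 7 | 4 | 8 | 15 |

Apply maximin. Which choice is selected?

Sorghum

Row minima: Barley=2, Canola=2, Corn=2, Soy=2, Sorghum=10, Oats=3, Rye=4
Best worst-case = 10 → Sorghum.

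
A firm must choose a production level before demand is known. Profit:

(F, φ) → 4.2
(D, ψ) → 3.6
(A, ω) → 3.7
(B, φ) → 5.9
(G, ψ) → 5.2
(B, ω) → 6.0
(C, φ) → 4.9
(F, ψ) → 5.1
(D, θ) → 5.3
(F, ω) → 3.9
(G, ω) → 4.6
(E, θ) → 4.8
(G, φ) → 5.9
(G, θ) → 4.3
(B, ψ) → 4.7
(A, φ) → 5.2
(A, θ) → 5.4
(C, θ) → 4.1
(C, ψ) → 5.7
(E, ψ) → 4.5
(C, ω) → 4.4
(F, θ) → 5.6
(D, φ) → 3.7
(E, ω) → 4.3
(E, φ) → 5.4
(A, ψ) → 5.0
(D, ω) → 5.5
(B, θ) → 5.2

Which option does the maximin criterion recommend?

B

Row minima: A=3.7, B=4.7, C=4.1, D=3.6, E=4.3, F=3.9, G=4.3
Best worst-case = 4.7 → B.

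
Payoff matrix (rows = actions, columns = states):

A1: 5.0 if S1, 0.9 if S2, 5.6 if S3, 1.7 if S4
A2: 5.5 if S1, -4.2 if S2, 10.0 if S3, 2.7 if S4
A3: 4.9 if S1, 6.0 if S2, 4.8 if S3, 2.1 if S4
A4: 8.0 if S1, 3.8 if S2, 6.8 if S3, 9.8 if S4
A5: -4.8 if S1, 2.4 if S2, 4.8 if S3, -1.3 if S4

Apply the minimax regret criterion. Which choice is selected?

Column bests: S1=8.0, S2=6.0, S3=10.0, S4=9.8.
A1 regrets: 3.0, 5.1, 4.4, 8.1 → max 8.1
A2 regrets: 2.5, 10.2, 0.0, 7.1 → max 10.2
A3 regrets: 3.1, 0.0, 5.2, 7.7 → max 7.7
A4 regrets: 0.0, 2.2, 3.2, 0.0 → max 3.2
A5 regrets: 12.8, 3.6, 5.2, 11.1 → max 12.8
Smallest max regret = 3.2 → A4.

A4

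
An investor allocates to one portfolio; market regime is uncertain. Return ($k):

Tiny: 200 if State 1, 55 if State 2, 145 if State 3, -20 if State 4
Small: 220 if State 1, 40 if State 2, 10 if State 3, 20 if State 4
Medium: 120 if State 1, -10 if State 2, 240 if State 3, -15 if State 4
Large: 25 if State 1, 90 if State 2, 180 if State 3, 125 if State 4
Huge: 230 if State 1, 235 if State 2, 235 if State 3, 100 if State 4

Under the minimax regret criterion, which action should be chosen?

Column bests: State 1=230, State 2=235, State 3=240, State 4=125.
Tiny regrets: 30, 180, 95, 145 → max 180
Small regrets: 10, 195, 230, 105 → max 230
Medium regrets: 110, 245, 0, 140 → max 245
Large regrets: 205, 145, 60, 0 → max 205
Huge regrets: 0, 0, 5, 25 → max 25
Smallest max regret = 25 → Huge.

Huge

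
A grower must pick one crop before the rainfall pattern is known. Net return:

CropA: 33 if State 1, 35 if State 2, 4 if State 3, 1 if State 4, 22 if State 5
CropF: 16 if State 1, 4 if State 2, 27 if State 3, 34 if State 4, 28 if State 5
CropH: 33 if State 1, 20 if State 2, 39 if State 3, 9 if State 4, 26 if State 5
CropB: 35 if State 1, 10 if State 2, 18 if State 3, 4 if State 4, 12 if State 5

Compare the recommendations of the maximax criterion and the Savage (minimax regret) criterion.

Row maxima: CropA=35, CropF=34, CropH=39, CropB=35
Best best-case = 39 → CropH.
Column bests: State 1=35, State 2=35, State 3=39, State 4=34, State 5=28.
CropA regrets: 2, 0, 35, 33, 6 → max 35
CropF regrets: 19, 31, 12, 0, 0 → max 31
CropH regrets: 2, 15, 0, 25, 2 → max 25
CropB regrets: 0, 25, 21, 30, 16 → max 30
Smallest max regret = 25 → CropH.

maximax → CropH; minimax regret → CropH (agree)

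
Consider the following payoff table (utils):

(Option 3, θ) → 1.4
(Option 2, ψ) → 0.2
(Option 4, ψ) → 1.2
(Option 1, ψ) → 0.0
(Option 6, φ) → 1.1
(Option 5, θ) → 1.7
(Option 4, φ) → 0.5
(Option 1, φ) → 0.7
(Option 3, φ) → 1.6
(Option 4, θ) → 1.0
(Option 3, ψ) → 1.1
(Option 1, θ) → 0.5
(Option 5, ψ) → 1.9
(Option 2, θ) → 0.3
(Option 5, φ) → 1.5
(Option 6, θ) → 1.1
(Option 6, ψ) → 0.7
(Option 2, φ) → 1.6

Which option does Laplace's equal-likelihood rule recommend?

Row averages: Option 1=0.4, Option 2=0.7, Option 3=41/30, Option 4=0.9, Option 5=1.7, Option 6=29/30
Highest average = 1.7 → Option 5.

Option 5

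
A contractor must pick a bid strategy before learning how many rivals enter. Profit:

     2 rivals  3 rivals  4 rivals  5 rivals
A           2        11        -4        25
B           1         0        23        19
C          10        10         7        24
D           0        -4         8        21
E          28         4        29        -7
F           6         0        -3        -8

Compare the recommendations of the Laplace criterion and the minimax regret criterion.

Row averages: A=8.5, B=10.75, C=12.75, D=6.25, E=13.5, F=-1.25
Highest average = 13.5 → E.
Column bests: 2 rivals=28, 3 rivals=11, 4 rivals=29, 5 rivals=25.
A regrets: 26, 0, 33, 0 → max 33
B regrets: 27, 11, 6, 6 → max 27
C regrets: 18, 1, 22, 1 → max 22
D regrets: 28, 15, 21, 4 → max 28
E regrets: 0, 7, 0, 32 → max 32
F regrets: 22, 11, 32, 33 → max 33
Smallest max regret = 22 → C.

laplace → E; minimax regret → C (disagree)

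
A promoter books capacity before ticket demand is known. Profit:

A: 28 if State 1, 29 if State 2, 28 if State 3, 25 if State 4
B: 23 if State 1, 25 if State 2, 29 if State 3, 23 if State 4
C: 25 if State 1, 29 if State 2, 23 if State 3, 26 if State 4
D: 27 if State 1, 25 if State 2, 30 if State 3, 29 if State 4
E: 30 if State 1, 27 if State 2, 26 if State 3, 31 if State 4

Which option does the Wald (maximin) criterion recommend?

E

Row minima: A=25, B=23, C=23, D=25, E=26
Best worst-case = 26 → E.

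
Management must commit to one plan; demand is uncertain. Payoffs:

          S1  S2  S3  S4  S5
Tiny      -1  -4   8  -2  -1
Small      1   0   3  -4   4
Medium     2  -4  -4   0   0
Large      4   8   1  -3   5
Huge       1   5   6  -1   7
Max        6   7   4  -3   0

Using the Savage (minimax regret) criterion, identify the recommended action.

Column bests: S1=6, S2=8, S3=8, S4=0, S5=7.
Tiny regrets: 7, 12, 0, 2, 8 → max 12
Small regrets: 5, 8, 5, 4, 3 → max 8
Medium regrets: 4, 12, 12, 0, 7 → max 12
Large regrets: 2, 0, 7, 3, 2 → max 7
Huge regrets: 5, 3, 2, 1, 0 → max 5
Max regrets: 0, 1, 4, 3, 7 → max 7
Smallest max regret = 5 → Huge.

Huge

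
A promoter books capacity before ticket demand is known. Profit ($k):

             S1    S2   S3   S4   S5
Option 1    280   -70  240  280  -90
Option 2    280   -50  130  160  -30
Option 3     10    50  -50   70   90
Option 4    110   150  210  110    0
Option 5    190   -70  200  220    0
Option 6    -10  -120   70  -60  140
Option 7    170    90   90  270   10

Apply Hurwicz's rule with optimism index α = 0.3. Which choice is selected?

Option 1: 0.3·280 + 0.7·(-90) = 21
Option 2: 0.3·280 + 0.7·(-50) = 49
Option 3: 0.3·90 + 0.7·(-50) = -8
Option 4: 0.3·210 + 0.7·0 = 63
Option 5: 0.3·220 + 0.7·(-70) = 17
Option 6: 0.3·140 + 0.7·(-120) = -42
Option 7: 0.3·270 + 0.7·10 = 88
Highest Hurwicz score = 88 → Option 7.

Option 7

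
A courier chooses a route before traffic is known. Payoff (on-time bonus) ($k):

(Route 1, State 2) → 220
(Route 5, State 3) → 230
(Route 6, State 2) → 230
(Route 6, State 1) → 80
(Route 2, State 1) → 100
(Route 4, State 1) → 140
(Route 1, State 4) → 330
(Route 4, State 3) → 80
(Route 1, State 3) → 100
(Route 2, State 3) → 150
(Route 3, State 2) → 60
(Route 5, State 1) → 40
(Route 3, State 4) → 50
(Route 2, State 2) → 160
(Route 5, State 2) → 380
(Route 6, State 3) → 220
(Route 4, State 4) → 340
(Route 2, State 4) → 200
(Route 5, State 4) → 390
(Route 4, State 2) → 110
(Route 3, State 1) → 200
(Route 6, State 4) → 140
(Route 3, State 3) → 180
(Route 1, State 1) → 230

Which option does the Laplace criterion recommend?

Route 5

Row averages: Route 1=220, Route 2=152.5, Route 3=122.5, Route 4=167.5, Route 5=260, Route 6=167.5
Highest average = 260 → Route 5.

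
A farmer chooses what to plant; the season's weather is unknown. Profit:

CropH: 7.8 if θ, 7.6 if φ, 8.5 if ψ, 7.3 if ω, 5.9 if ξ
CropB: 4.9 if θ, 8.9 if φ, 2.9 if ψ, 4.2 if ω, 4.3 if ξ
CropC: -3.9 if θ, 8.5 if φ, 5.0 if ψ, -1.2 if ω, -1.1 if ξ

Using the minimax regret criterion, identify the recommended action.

Column bests: θ=7.8, φ=8.9, ψ=8.5, ω=7.3, ξ=5.9.
CropH regrets: 0.0, 1.3, 0.0, 0.0, 0.0 → max 1.3
CropB regrets: 2.9, 0.0, 5.6, 3.1, 1.6 → max 5.6
CropC regrets: 11.7, 0.4, 3.5, 8.5, 7.0 → max 11.7
Smallest max regret = 1.3 → CropH.

CropH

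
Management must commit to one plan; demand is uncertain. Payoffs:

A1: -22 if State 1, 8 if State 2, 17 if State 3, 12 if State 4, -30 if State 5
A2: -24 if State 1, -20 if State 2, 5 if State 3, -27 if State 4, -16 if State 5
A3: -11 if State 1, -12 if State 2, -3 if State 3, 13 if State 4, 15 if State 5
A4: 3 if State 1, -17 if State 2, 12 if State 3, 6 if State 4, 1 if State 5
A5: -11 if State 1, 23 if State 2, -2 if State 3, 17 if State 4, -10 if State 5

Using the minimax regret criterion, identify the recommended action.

A5

Column bests: State 1=3, State 2=23, State 3=17, State 4=17, State 5=15.
A1 regrets: 25, 15, 0, 5, 45 → max 45
A2 regrets: 27, 43, 12, 44, 31 → max 44
A3 regrets: 14, 35, 20, 4, 0 → max 35
A4 regrets: 0, 40, 5, 11, 14 → max 40
A5 regrets: 14, 0, 19, 0, 25 → max 25
Smallest max regret = 25 → A5.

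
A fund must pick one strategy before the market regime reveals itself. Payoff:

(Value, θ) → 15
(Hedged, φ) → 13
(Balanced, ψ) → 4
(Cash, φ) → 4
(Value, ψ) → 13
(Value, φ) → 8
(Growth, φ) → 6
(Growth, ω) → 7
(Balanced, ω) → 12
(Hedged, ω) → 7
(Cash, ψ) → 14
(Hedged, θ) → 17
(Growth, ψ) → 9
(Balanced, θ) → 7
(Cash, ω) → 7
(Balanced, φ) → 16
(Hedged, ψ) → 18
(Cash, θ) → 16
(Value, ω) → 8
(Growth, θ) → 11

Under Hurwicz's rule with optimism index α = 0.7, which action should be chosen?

Balanced: 0.7·16 + 0.3·4 = 12.4
Cash: 0.7·16 + 0.3·4 = 12.4
Value: 0.7·15 + 0.3·8 = 12.9
Hedged: 0.7·18 + 0.3·7 = 14.7
Growth: 0.7·11 + 0.3·6 = 9.5
Highest Hurwicz score = 14.7 → Hedged.

Hedged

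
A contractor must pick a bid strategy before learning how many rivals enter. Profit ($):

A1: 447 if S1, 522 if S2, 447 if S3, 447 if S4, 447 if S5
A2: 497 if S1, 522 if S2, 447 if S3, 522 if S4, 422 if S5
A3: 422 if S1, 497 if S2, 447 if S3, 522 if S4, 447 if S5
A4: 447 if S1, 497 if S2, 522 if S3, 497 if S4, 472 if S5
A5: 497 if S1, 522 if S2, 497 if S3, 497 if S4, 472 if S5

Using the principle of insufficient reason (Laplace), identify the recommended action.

A5

Row averages: A1=462, A2=482, A3=467, A4=487, A5=497
Highest average = 497 → A5.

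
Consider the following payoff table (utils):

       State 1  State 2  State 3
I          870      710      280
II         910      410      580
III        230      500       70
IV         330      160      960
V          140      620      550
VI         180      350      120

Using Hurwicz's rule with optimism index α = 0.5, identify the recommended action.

I: 0.5·870 + 0.5·280 = 575
II: 0.5·910 + 0.5·410 = 660
III: 0.5·500 + 0.5·70 = 285
IV: 0.5·960 + 0.5·160 = 560
V: 0.5·620 + 0.5·140 = 380
VI: 0.5·350 + 0.5·120 = 235
Highest Hurwicz score = 660 → II.

II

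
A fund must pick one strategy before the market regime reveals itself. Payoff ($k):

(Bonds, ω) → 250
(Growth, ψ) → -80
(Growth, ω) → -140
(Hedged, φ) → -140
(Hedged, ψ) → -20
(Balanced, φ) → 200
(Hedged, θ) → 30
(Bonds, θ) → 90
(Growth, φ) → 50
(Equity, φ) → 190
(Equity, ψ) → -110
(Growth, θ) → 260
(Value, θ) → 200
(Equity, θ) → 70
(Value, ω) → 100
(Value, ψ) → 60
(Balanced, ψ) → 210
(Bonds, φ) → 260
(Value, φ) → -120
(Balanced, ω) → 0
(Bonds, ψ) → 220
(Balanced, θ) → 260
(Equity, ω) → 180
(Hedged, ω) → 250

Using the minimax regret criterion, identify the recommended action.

Bonds

Column bests: θ=260, φ=260, ψ=220, ω=250.
Growth regrets: 0, 210, 300, 390 → max 390
Hedged regrets: 230, 400, 240, 0 → max 400
Balanced regrets: 0, 60, 10, 250 → max 250
Value regrets: 60, 380, 160, 150 → max 380
Bonds regrets: 170, 0, 0, 0 → max 170
Equity regrets: 190, 70, 330, 70 → max 330
Smallest max regret = 170 → Bonds.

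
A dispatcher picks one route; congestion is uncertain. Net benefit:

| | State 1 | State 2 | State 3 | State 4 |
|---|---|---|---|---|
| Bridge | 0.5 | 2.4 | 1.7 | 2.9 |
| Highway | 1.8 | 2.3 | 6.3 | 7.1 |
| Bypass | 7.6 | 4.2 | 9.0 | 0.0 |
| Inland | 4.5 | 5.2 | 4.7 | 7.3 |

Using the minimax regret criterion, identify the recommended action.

Inland

Column bests: State 1=7.6, State 2=5.2, State 3=9.0, State 4=7.3.
Bridge regrets: 7.1, 2.8, 7.3, 4.4 → max 7.3
Highway regrets: 5.8, 2.9, 2.7, 0.2 → max 5.8
Bypass regrets: 0.0, 1.0, 0.0, 7.3 → max 7.3
Inland regrets: 3.1, 0.0, 4.3, 0.0 → max 4.3
Smallest max regret = 4.3 → Inland.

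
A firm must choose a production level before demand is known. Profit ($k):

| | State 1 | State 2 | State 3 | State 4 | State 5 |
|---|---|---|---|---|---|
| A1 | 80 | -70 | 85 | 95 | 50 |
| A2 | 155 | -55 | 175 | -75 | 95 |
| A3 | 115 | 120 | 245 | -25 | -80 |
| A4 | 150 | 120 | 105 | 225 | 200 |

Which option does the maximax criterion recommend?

A3

Row maxima: A1=95, A2=175, A3=245, A4=225
Best best-case = 245 → A3.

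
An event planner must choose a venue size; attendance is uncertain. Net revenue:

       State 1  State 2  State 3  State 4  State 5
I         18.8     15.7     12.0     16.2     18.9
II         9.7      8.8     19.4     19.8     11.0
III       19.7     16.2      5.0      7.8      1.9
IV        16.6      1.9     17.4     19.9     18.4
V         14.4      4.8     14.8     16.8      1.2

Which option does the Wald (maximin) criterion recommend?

I

Row minima: I=12.0, II=8.8, III=1.9, IV=1.9, V=1.2
Best worst-case = 12.0 → I.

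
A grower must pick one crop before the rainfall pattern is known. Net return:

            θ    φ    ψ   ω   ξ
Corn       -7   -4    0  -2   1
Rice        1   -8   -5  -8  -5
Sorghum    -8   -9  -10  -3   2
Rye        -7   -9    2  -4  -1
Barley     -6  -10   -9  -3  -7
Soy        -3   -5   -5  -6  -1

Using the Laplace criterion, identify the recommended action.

Row averages: Corn=-2.4, Rice=-5, Sorghum=-5.6, Rye=-3.8, Barley=-7, Soy=-4
Highest average = -2.4 → Corn.

Corn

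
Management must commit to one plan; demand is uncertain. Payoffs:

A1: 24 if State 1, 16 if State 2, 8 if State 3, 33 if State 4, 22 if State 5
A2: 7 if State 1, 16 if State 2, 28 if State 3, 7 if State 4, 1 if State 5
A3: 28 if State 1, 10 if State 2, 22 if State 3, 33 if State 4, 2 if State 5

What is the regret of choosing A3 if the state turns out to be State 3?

Best payoff under State 3 is 28.
Regret = 28 − 22 = 6.

6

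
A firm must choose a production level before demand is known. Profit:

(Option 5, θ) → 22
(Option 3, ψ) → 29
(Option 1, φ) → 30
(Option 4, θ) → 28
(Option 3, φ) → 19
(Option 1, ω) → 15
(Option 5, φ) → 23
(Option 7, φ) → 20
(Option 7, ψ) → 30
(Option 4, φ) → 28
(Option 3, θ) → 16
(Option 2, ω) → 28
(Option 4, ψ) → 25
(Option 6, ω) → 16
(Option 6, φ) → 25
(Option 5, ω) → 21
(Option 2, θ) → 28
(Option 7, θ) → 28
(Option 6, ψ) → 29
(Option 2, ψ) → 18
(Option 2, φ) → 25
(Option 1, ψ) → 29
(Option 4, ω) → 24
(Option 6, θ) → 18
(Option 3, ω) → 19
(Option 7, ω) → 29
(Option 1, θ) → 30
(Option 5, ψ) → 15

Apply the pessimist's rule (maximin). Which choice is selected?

Row minima: Option 1=15, Option 2=18, Option 3=16, Option 4=24, Option 5=15, Option 6=16, Option 7=20
Best worst-case = 24 → Option 4.

Option 4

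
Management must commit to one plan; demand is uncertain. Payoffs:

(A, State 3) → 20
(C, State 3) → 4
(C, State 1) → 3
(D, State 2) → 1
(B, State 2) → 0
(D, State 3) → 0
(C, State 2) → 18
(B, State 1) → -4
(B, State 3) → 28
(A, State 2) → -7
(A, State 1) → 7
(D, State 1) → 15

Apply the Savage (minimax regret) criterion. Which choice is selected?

B

Column bests: State 1=15, State 2=18, State 3=28.
A regrets: 8, 25, 8 → max 25
B regrets: 19, 18, 0 → max 19
C regrets: 12, 0, 24 → max 24
D regrets: 0, 17, 28 → max 28
Smallest max regret = 19 → B.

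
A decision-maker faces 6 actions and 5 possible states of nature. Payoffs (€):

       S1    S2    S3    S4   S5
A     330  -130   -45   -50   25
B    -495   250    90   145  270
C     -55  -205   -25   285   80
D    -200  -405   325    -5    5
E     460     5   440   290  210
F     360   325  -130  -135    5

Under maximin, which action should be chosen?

E

Row minima: A=-130, B=-495, C=-205, D=-405, E=5, F=-135
Best worst-case = 5 → E.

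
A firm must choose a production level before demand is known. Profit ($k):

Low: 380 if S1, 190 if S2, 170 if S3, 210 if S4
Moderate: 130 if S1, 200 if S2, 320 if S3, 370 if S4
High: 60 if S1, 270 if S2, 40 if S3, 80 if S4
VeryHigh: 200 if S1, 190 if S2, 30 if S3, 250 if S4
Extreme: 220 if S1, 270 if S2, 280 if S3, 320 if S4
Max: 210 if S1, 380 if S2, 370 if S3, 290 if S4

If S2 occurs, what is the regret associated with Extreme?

Best payoff under S2 is 380.
Regret = 380 − 270 = 110.

110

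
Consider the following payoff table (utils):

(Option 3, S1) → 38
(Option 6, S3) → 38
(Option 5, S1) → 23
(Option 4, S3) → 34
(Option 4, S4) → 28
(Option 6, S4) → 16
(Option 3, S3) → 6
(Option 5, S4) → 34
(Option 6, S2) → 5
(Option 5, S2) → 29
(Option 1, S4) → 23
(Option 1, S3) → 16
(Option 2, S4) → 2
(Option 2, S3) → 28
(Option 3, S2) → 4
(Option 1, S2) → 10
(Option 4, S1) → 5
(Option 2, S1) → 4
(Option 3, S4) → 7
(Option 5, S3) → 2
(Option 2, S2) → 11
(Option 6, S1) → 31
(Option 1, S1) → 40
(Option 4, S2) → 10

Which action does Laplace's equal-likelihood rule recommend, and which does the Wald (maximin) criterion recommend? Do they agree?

Row averages: Option 1=22.25, Option 2=11.25, Option 3=13.75, Option 4=19.25, Option 5=22, Option 6=22.5
Highest average = 22.5 → Option 6.
Row minima: Option 1=10, Option 2=2, Option 3=4, Option 4=5, Option 5=2, Option 6=5
Best worst-case = 10 → Option 1.

laplace → Option 6; maximin → Option 1 (disagree)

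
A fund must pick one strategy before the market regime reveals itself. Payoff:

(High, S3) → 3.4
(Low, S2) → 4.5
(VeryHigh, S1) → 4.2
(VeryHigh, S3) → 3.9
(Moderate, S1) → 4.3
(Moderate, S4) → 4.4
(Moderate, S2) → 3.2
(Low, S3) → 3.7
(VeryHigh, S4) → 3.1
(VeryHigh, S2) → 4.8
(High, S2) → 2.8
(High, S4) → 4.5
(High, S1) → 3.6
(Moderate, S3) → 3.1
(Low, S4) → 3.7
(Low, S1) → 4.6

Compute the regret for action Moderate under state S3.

Best payoff under S3 is 3.9.
Regret = 3.9 − 3.1 = 0.8.

0.8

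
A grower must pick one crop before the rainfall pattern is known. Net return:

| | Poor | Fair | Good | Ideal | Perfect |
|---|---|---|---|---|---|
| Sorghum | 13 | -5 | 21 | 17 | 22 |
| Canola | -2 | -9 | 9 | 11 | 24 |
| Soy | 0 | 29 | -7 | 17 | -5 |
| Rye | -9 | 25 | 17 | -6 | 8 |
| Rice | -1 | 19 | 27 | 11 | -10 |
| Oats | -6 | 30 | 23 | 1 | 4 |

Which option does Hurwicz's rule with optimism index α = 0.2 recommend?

Sorghum: 0.2·22 + 0.8·(-5) = 0.4
Canola: 0.2·24 + 0.8·(-9) = -2.4
Soy: 0.2·29 + 0.8·(-7) = 0.2
Rye: 0.2·25 + 0.8·(-9) = -2.2
Rice: 0.2·27 + 0.8·(-10) = -2.6
Oats: 0.2·30 + 0.8·(-6) = 1.2
Highest Hurwicz score = 1.2 → Oats.

Oats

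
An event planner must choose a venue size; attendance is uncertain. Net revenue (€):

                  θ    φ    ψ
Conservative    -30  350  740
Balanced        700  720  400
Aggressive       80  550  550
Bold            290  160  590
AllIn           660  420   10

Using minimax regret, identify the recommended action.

Balanced

Column bests: θ=700, φ=720, ψ=740.
Conservative regrets: 730, 370, 0 → max 730
Balanced regrets: 0, 0, 340 → max 340
Aggressive regrets: 620, 170, 190 → max 620
Bold regrets: 410, 560, 150 → max 560
AllIn regrets: 40, 300, 730 → max 730
Smallest max regret = 340 → Balanced.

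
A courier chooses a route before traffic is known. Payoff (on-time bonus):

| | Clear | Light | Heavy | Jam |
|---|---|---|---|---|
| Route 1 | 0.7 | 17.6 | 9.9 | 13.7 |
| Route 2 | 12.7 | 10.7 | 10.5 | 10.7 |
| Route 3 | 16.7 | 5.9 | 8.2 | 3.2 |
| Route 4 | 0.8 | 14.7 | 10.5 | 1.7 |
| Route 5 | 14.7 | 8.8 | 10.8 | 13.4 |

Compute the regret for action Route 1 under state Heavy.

0.9

Best payoff under Heavy is 10.8.
Regret = 10.8 − 9.9 = 0.9.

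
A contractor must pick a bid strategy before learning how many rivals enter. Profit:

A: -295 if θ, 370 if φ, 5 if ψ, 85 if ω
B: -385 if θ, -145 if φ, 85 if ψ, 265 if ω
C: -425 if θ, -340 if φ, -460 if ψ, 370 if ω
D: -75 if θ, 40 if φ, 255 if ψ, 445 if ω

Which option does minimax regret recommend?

D

Column bests: θ=-75, φ=370, ψ=255, ω=445.
A regrets: 220, 0, 250, 360 → max 360
B regrets: 310, 515, 170, 180 → max 515
C regrets: 350, 710, 715, 75 → max 715
D regrets: 0, 330, 0, 0 → max 330
Smallest max regret = 330 → D.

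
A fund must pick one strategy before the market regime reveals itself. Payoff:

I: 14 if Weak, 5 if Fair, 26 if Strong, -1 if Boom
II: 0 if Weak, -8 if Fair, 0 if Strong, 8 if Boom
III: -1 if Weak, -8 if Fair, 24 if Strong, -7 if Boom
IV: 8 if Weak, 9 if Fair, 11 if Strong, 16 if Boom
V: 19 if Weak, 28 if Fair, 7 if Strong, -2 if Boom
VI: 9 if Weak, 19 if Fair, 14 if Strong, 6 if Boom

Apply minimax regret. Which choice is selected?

Column bests: Weak=19, Fair=28, Strong=26, Boom=16.
I regrets: 5, 23, 0, 17 → max 23
II regrets: 19, 36, 26, 8 → max 36
III regrets: 20, 36, 2, 23 → max 36
IV regrets: 11, 19, 15, 0 → max 19
V regrets: 0, 0, 19, 18 → max 19
VI regrets: 10, 9, 12, 10 → max 12
Smallest max regret = 12 → VI.

VI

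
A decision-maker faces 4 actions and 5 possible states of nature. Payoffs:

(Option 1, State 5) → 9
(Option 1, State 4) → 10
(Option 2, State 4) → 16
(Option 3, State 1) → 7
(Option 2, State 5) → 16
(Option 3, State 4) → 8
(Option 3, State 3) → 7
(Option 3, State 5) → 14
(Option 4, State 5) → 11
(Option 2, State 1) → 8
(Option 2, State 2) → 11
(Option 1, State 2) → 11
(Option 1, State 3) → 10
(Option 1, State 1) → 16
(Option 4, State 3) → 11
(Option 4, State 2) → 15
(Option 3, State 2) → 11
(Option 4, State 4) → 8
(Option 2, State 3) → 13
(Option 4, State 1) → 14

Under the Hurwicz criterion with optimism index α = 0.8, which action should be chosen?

Option 1: 0.8·16 + 0.2·9 = 14.6
Option 2: 0.8·16 + 0.2·8 = 14.4
Option 3: 0.8·14 + 0.2·7 = 12.6
Option 4: 0.8·15 + 0.2·8 = 13.6
Highest Hurwicz score = 14.6 → Option 1.

Option 1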